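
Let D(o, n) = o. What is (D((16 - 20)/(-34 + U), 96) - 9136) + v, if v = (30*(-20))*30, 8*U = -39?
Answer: -8439264/311 ≈ -27136.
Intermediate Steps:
U = -39/8 (U = (⅛)*(-39) = -39/8 ≈ -4.8750)
v = -18000 (v = -600*30 = -18000)
(D((16 - 20)/(-34 + U), 96) - 9136) + v = ((16 - 20)/(-34 - 39/8) - 9136) - 18000 = (-4/(-311/8) - 9136) - 18000 = (-4*(-8/311) - 9136) - 18000 = (32/311 - 9136) - 18000 = -2841264/311 - 18000 = -8439264/311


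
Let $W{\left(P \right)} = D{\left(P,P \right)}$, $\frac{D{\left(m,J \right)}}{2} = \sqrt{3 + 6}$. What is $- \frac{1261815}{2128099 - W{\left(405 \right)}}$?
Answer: $- \frac{1261815}{2128093} \approx -0.59293$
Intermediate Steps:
$D{\left(m,J \right)} = 6$ ($D{\left(m,J \right)} = 2 \sqrt{3 + 6} = 2 \sqrt{9} = 2 \cdot 3 = 6$)
$W{\left(P \right)} = 6$
$- \frac{1261815}{2128099 - W{\left(405 \right)}} = - \frac{1261815}{2128099 - 6} = - \frac{1261815}{2128093}$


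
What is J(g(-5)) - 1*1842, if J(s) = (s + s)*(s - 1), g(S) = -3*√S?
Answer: -1932 + 6*I*√5 ≈ -1932.0 + 13.416*I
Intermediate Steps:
J(s) = 2*s*(-1 + s) (J(s) = (2*s)*(-1 + s) = 2*s*(-1 + s))
J(g(-5)) - 1*1842 = 2*(-3*I*√5)*(-1 - 3*I*√5) - 1*1842 = 2*(-3*I*√5)*(-1 - 3*I*√5) - 1842 = -6*I*√5*(-1 - 3*I*√5) - 1842 = -1842 - 6*I*√5*(-1 - 3*I*√5)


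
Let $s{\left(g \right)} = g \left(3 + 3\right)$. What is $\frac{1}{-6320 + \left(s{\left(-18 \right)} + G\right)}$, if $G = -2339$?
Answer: $- \frac{1}{8767} \approx -0.00011406$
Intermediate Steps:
$s{\left(g \right)} = 6 g$ ($s{\left(g \right)} = g 6 = 6 g$)
$\frac{1}{-6320 + \left(s{\left(-18 \right)} + G\right)} = \frac{1}{-6320 + \left(6 \left(-18\right) - 2339\right)} = \frac{1}{-6320 - 2447} = \frac{1}{-8767} = - \frac{1}{8767}$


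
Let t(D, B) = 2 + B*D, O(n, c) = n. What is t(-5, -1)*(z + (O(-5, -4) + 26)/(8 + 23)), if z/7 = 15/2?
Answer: 23079/62 ≈ 372.24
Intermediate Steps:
z = 105/2 (z = 7*(15/2) = 105/2 ≈ 52.500)
t(-5, -1)*(z + (O(-5, -4) + 26)/(8 + 23)) = (2 - 1*(-5))*(105/2 + (-5 + 26)/(8 + 23)) = (2 + 5)*(105/2 + 21/31) = 7*(105/2 + 21*(1/31)) = 7*(105/2 + 21/31) = 7*(3297/62) = 23079/62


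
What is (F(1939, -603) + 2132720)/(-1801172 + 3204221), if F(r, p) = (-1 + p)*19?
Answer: 2121244/1403049 ≈ 1.5119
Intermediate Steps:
F(r, p) = -19 + 19*p
(F(1939, -603) + 2132720)/(-1801172 + 3204221) = ((-19 + 19*(-603)) + 2132720)/(-1801172 + 3204221) = ((-19 - 11457) + 2132720)/1403049 = (-11476 + 2132720)*(1/1403049) = 2121244*(1/1403049) = 2121244/1403049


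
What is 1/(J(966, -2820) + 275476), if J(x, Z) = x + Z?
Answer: 1/273622 ≈ 3.6547e-6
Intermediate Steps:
J(x, Z) = Z + x
1/(J(966, -2820) + 275476) = 1/((-2820 + 966) + 275476) = 1/(-1854 + 275476) = 1/273622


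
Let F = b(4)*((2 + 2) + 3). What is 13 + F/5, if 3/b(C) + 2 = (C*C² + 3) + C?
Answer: 1502/115 ≈ 13.061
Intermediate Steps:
b(C) = 3/(1 + C + C³) (b(C) = 3/(-2 + ((C*C² + 3) + C)) = 3/(-2 + ((C³ + 3) + C)) = 3/(-2 + ((3 + C³) + C)) = 3/(-2 + (3 + C + C³)) = 3/(1 + C + C³))
F = 7/23 (F = (3/(1 + 4 + 4³))*((2 + 2) + 3) = (3/(1 + 4 + 64))*(4 + 3) = (3/69)*7 = (3*(1/69))*7 = (1/23)*7 = 7/23 ≈ 0.30435)
13 + F/5 = 13 + (7/23)/5 = 13 + (7/23)*(⅕) = 13 + 7/115 = 1502/115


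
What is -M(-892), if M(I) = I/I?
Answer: -1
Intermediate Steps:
M(I) = 1
-M(-892) = -1*1 = -1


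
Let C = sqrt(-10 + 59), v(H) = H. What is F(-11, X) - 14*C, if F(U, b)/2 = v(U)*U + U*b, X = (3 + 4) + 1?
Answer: -32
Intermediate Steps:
X = 8 (X = 7 + 1 = 8)
F(U, b) = 2*U**2 + 2*U*b (F(U, b) = 2*(U*U + U*b) = 2*(U**2 + U*b) = 2*U**2 + 2*U*b)
C = 7 (C = sqrt(49) = 7)
F(-11, X) - 14*C = 2*(-11)*(-11 + 8) - 14*7 = 2*(-11)*(-3) - 98 = 66 - 98 = -32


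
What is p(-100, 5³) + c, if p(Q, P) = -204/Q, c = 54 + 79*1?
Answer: 3376/25 ≈ 135.04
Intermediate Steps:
c = 133 (c = 54 + 79 = 133)
p(-100, 5³) + c = -204/(-100) + 133 = -204*(-1/100) + 133 = 51/25 + 133 = 3376/25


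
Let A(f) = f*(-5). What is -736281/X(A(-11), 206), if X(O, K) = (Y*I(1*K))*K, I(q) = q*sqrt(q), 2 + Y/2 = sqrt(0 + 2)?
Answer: 736281*sqrt(103)/17483632 + 736281*sqrt(206)/17483632 ≈ 1.0318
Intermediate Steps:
A(f) = -5*f
Y = -4 + 2*sqrt(2) (Y = -4 + 2*sqrt(0 + 2) = -4 + 2*sqrt(2) ≈ -1.1716)
I(q) = q**(3/2)
X(O, K) = K**(5/2)*(-4 + 2*sqrt(2)) (X(O, K) = ((-4 + 2*sqrt(2))*(1*K)**(3/2))*K = ((-4 + 2*sqrt(2))*K**(3/2))*K = (K**(3/2)*(-4 + 2*sqrt(2)))*K = K**(5/2)*(-4 + 2*sqrt(2)))
-736281/X(A(-11), 206) = -736281*sqrt(206)/(17483632*(-2 + sqrt(2)))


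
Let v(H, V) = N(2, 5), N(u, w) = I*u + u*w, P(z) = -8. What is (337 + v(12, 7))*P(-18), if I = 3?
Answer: -2824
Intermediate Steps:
N(u, w) = 3*u + u*w
v(H, V) = 16 (v(H, V) = 2*(3 + 5) = 2*8 = 16)
(337 + v(12, 7))*P(-18) = (337 + 16)*(-8) = 353*(-8) = -2824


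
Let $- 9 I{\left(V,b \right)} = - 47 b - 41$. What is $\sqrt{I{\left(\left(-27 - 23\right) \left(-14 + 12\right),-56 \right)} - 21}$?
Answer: $\frac{2 i \sqrt{695}}{3} \approx 17.575 i$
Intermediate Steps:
$I{\left(V,b \right)} = \frac{41}{9} + \frac{47 b}{9}$ ($I{\left(V,b \right)} = - \frac{- 47 b - 41}{9} = - \frac{-41 - 47 b}{9} = \frac{41}{9} + \frac{47 b}{9}$)
$\sqrt{I{\left(\left(-27 - 23\right) \left(-14 + 12\right),-56 \right)} - 21} = \sqrt{\left(\frac{41}{9} + \frac{47}{9} \left(-56\right)\right) - 21} = \sqrt{\left(\frac{41}{9} - \frac{2632}{9}\right) - 21} = \sqrt{- \frac{2591}{9} - 21} = \sqrt{- \frac{2780}{9}} = \frac{2 i \sqrt{695}}{3}$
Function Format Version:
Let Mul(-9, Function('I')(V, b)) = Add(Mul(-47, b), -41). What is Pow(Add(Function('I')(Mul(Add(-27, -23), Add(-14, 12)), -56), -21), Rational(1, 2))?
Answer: Mul(Rational(2, 3), I, Pow(695, Rational(1, 2))) ≈ Mul(17.575, I)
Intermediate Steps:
Function('I')(V, b) = Add(Rational(41, 9), Mul(Rational(47, 9), b)) (Function('I')(V, b) = Mul(Rational(-1, 9), Add(Mul(-47, b), -41)) = Mul(Rational(-1, 9), Add(-41, Mul(-47, b))) = Add(Rational(41, 9), Mul(Rational(47, 9), b)))
Pow(Add(Function('I')(Mul(Add(-27, -23), Add(-14, 12)), -56), -21), Rational(1, 2)) = Pow(Add(Add(Rational(41, 9), Mul(Rational(47, 9), -56)), -21), Rational(1, 2)) = Pow(Add(Add(Rational(41, 9), Rational(-2632, 9)), -21), Rational(1, 2)) = Pow(Add(Rational(-2591, 9), -21), Rational(1, 2)) = Pow(Rational(-2780, 9), Rational(1, 2)) = Mul(Rational(2, 3), I, Pow(695, Rational(1, 2)))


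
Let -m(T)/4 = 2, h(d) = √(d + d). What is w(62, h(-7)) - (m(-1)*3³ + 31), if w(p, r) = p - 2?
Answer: 245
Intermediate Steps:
h(d) = √2*√d (h(d) = √(2*d) = √2*√d)
w(p, r) = -2 + p
m(T) = -8 (m(T) = -4*2 = -8)
w(62, h(-7)) - (m(-1)*3³ + 31) = (-2 + 62) - (-8*3³ + 31) = 60 - (-8*27 + 31) = 60 - (-216 + 31) = 60 - 1*(-185) = 60 + 185 = 245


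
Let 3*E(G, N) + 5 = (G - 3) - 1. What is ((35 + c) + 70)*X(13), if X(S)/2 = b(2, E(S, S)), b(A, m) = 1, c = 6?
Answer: 222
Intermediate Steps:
E(G, N) = -3 + G/3 (E(G, N) = -5/3 + ((G - 3) - 1)/3 = -5/3 + ((-3 + G) - 1)/3 = -5/3 + (-4 + G)/3 = -5/3 + (-4/3 + G/3) = -3 + G/3)
X(S) = 2 (X(S) = 2*1 = 2)
((35 + c) + 70)*X(13) = ((35 + 6) + 70)*2 = (41 + 70)*2 = 111*2 = 222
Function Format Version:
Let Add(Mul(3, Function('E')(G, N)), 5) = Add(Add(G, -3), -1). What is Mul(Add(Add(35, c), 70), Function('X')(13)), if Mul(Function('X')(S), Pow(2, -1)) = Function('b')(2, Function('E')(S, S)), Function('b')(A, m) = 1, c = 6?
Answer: 222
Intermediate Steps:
Function('E')(G, N) = Add(-3, Mul(Rational(1, 3), G)) (Function('E')(G, N) = Add(Rational(-5, 3), Mul(Rational(1, 3), Add(Add(G, -3), -1))) = Add(Rational(-5, 3), Mul(Rational(1, 3), Add(Add(-3, G), -1))) = Add(Rational(-5, 3), Mul(Rational(1, 3), Add(-4, G))) = Add(Rational(-5, 3), Add(Rational(-4, 3), Mul(Rational(1, 3), G))) = Add(-3, Mul(Rational(1, 3), G)))
Function('X')(S) = 2 (Function('X')(S) = Mul(2, 1) = 2)
Mul(Add(Add(35, c), 70), Function('X')(13)) = Mul(Add(Add(35, 6), 70), 2) = Mul(Add(41, 70), 2) = Mul(111, 2) = 222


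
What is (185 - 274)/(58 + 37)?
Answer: -89/95 ≈ -0.93684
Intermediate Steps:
(185 - 274)/(58 + 37) = -89/95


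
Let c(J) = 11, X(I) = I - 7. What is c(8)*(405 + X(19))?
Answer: 4587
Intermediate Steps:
X(I) = -7 + I
c(8)*(405 + X(19)) = 11*(405 + (-7 + 19)) = 11*(405 + 12) = 11*417 = 4587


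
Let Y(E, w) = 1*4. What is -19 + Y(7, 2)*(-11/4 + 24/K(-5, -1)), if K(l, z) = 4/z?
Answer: -54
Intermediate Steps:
Y(E, w) = 4
-19 + Y(7, 2)*(-11/4 + 24/K(-5, -1)) = -19 + 4*(-11/4 + 24/((4/(-1)))) = -19 + 4*(-11*¼ + 24/((4*(-1)))) = -19 + 4*(-11/4 + 24/(-4)) = -19 + 4*(-11/4 + 24*(-¼)) = -19 + 4*(-11/4 - 6) = -19 + 4*(-35/4) = -19 - 35 = -54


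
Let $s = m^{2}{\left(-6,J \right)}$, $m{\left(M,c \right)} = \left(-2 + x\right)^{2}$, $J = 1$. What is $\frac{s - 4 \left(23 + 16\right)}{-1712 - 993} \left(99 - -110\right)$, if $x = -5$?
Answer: $- \frac{93841}{541} \approx -173.46$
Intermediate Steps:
$m{\left(M,c \right)} = 49$ ($m{\left(M,c \right)} = \left(-2 - 5\right)^{2} = \left(-7\right)^{2} = 49$)
$s = 2401$ ($s = 49^{2} = 2401$)
$\frac{s - 4 \left(23 + 16\right)}{-1712 - 993} \left(99 - -110\right) = \frac{2401 - 4 \left(23 + 16\right)}{-1712 - 993} \left(99 - -110\right) = \frac{2401 - 156}{-2705} \left(99 + 110\right) = \left(2401 - 156\right) \left(- \frac{1}{2705}\right) 209 = 2245 \left(- \frac{1}{2705}\right) 209 = \left(- \frac{449}{541}\right) 209 = - \frac{93841}{541}$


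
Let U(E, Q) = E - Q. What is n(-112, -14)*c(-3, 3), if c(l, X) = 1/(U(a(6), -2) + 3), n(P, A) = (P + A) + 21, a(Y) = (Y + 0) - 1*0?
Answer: -105/11 ≈ -9.5455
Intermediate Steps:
a(Y) = Y (a(Y) = Y + 0 = Y)
n(P, A) = 21 + A + P (n(P, A) = (A + P) + 21 = 21 + A + P)
c(l, X) = 1/11 (c(l, X) = 1/((6 - 1*(-2)) + 3) = 1/((6 + 2) + 3) = 1/(8 + 3) = 1/11)
n(-112, -14)*c(-3, 3) = (21 - 14 - 112)*(1/11) = -105*1/11 = -105/11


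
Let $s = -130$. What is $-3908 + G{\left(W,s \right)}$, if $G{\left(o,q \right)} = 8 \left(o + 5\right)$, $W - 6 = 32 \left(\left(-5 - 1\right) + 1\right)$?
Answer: $-5100$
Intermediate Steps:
$W = -154$ ($W = 6 + 32 \left(\left(-5 - 1\right) + 1\right) = 6 + 32 \left(-6 + 1\right) = 6 + 32 \left(-5\right) = 6 - 160 = -154$)
$G{\left(o,q \right)} = 40 + 8 o$ ($G{\left(o,q \right)} = 8 \left(5 + o\right) = 40 + 8 o$)
$-3908 + G{\left(W,s \right)} = -3908 + \left(40 + 8 \left(-154\right)\right) = -3908 + \left(40 - 1232\right) = -3908 - 1192 = -5100$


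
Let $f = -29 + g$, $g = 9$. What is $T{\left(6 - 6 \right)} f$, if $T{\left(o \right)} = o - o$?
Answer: $0$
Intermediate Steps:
$T{\left(o \right)} = 0$
$f = -20$ ($f = -29 + 9 = -20$)
$T{\left(6 - 6 \right)} f = 0 \left(-20\right) = 0$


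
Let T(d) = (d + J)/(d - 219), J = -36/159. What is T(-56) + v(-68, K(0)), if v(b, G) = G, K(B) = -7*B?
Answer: 596/2915 ≈ 0.20446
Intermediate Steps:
J = -12/53 (J = -36*1/159 = -12/53 ≈ -0.22642)
T(d) = (-12/53 + d)/(-219 + d) (T(d) = (d - 12/53)/(d - 219) = (-12/53 + d)/(-219 + d))
T(-56) + v(-68, K(0)) = (-12/53 - 56)/(-219 - 56) - 7*0 = -2980/53/(-275) + 0 = -1/275*(-2980/53) + 0 = 596/2915 + 0 = 596/2915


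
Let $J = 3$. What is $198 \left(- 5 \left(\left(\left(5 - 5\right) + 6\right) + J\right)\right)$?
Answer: $-8910$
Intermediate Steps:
$198 \left(- 5 \left(\left(\left(5 - 5\right) + 6\right) + J\right)\right) = 198 \left(- 5 \left(\left(\left(5 - 5\right) + 6\right) + 3\right)\right) = 198 \left(- 5 \left(\left(0 + 6\right) + 3\right)\right) = 198 \left(- 5 \left(6 + 3\right)\right) = 198 \left(\left(-5\right) 9\right) = 198 \left(-45\right) = -8910$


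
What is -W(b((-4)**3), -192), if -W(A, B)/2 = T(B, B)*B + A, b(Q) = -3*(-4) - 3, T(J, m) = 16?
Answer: -6126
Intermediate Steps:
b(Q) = 9 (b(Q) = 12 - 3 = 9)
W(A, B) = -32*B - 2*A (W(A, B) = -2*(16*B + A) = -2*(A + 16*B) = -32*B - 2*A)
-W(b((-4)**3), -192) = -(-32*(-192) - 2*9) = -(6144 - 18) = -1*6126 = -6126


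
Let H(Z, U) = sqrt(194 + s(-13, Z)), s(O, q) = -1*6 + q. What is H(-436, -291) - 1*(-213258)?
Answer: 213258 + 2*I*sqrt(62) ≈ 2.1326e+5 + 15.748*I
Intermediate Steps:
s(O, q) = -6 + q
H(Z, U) = sqrt(188 + Z) (H(Z, U) = sqrt(194 + (-6 + Z)) = sqrt(188 + Z))
H(-436, -291) - 1*(-213258) = sqrt(188 - 436) - 1*(-213258) = sqrt(-248) + 213258 = 2*I*sqrt(62) + 213258 = 213258 + 2*I*sqrt(62)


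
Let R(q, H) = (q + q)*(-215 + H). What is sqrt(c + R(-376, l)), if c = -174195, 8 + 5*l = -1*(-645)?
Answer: I*sqrt(2707995)/5 ≈ 329.12*I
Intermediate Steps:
l = 637/5 (l = -8/5 + (-1*(-645))/5 = -8/5 + (1/5)*645 = -8/5 + 129 = 637/5 ≈ 127.40)
R(q, H) = 2*q*(-215 + H) (R(q, H) = (2*q)*(-215 + H) = 2*q*(-215 + H))
sqrt(c + R(-376, l)) = sqrt(-174195 + 2*(-376)*(-215 + 637/5)) = sqrt(-174195 + 2*(-376)*(-438/5)) = sqrt(-174195 + 329376/5) = sqrt(-541599/5) = I*sqrt(2707995)/5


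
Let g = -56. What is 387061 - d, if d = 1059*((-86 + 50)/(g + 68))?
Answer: 390238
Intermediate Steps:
d = -3177 (d = 1059*((-86 + 50)/(-56 + 68)) = 1059*(-36/12) = 1059*(-36*1/12) = 1059*(-3) = -3177)
387061 - d = 387061 - 1*(-3177) = 387061 + 3177 = 390238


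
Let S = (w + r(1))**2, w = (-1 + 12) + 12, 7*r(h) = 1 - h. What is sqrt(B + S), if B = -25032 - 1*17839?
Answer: I*sqrt(42342) ≈ 205.77*I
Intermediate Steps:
r(h) = 1/7 - h/7 (r(h) = (1 - h)/7 = 1/7 - h/7)
w = 23 (w = 11 + 12 = 23)
B = -42871 (B = -25032 - 17839 = -42871)
S = 529 (S = (23 + (1/7 - 1/7*1))**2 = (23 + (1/7 - 1/7))**2 = (23 + 0)**2 = 23**2 = 529)
sqrt(B + S) = sqrt(-42871 + 529) = sqrt(-42342) = I*sqrt(42342)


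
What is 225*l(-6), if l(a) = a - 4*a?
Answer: 4050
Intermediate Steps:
l(a) = -3*a
225*l(-6) = 225*(-3*(-6)) = 225*18 = 4050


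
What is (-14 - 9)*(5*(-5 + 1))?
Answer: 460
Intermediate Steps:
(-14 - 9)*(5*(-5 + 1)) = -115*(-4) = -23*(-20) = 460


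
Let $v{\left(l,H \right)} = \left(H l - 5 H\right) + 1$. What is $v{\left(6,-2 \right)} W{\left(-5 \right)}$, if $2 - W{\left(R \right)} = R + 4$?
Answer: $-3$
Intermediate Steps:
$v{\left(l,H \right)} = 1 - 5 H + H l$ ($v{\left(l,H \right)} = \left(- 5 H + H l\right) + 1 = 1 - 5 H + H l$)
$W{\left(R \right)} = -2 - R$ ($W{\left(R \right)} = 2 - \left(R + 4\right) = 2 - \left(4 + R\right) = -2 - R$)
$v{\left(6,-2 \right)} W{\left(-5 \right)} = \left(1 - -10 - 12\right) \left(-2 - -5\right) = \left(1 + 10 - 12\right) \left(-2 + 5\right) = \left(-1\right) 3 = -3$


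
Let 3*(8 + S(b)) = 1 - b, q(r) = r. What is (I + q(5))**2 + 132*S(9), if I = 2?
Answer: -1359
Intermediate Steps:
S(b) = -23/3 - b/3 (S(b) = -8 + (1 - b)/3 = -8 + (1/3 - b/3) = -23/3 - b/3)
(I + q(5))**2 + 132*S(9) = (2 + 5)**2 + 132*(-23/3 - 1/3*9) = 7**2 + 132*(-23/3 - 3) = 49 + 132*(-32/3) = 49 - 1408 = -1359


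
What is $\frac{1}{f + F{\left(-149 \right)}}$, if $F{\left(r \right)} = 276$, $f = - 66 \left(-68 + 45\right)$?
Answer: $\frac{1}{1794} \approx 0.00055741$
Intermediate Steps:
$f = 1518$ ($f = \left(-66\right) \left(-23\right) = 1518$)
$\frac{1}{f + F{\left(-149 \right)}} = \frac{1}{1518 + 276} = \frac{1}{1794}$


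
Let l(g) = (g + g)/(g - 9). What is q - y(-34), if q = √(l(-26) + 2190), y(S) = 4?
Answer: -4 + √2684570/35 ≈ 42.813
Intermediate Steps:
l(g) = 2*g/(-9 + g) (l(g) = (2*g)/(-9 + g) = 2*g/(-9 + g))
q = √2684570/35 (q = √(2*(-26)/(-9 - 26) + 2190) = √(2*(-26)/(-35) + 2190) = √(2*(-26)*(-1/35) + 2190) = √(52/35 + 2190) = √(76702/35) = √2684570/35 ≈ 46.813)
q - y(-34) = √2684570/35 - 1*4 = √2684570/35 - 4 = -4 + √2684570/35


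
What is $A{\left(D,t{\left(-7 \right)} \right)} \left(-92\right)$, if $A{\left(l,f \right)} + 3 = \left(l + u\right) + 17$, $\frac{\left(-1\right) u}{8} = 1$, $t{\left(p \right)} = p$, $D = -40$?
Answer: $3128$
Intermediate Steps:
$u = -8$ ($u = \left(-8\right) 1 = -8$)
$A{\left(l,f \right)} = 6 + l$ ($A{\left(l,f \right)} = -3 + \left(\left(l - 8\right) + 17\right) = -3 + \left(\left(-8 + l\right) + 17\right) = -3 + \left(9 + l\right) = 6 + l$)
$A{\left(D,t{\left(-7 \right)} \right)} \left(-92\right) = \left(6 - 40\right) \left(-92\right) = \left(-34\right) \left(-92\right) = 3128$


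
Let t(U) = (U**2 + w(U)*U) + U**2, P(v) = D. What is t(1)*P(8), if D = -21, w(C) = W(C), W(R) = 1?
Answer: -63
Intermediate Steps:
w(C) = 1
P(v) = -21
t(U) = U + 2*U**2 (t(U) = (U**2 + 1*U) + U**2 = (U**2 + U) + U**2 = (U + U**2) + U**2 = U + 2*U**2)
t(1)*P(8) = (1*(1 + 2*1))*(-21) = (1*(1 + 2))*(-21) = (1*3)*(-21) = 3*(-21) = -63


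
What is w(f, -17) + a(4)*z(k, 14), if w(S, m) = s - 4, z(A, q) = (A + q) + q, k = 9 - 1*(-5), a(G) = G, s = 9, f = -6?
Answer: 173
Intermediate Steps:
k = 14 (k = 9 + 5 = 14)
z(A, q) = A + 2*q
w(S, m) = 5 (w(S, m) = 9 - 4 = 5)
w(f, -17) + a(4)*z(k, 14) = 5 + 4*(14 + 2*14) = 5 + 4*(14 + 28) = 5 + 4*42 = 5 + 168 = 173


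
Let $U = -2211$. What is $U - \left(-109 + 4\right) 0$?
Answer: $-2211$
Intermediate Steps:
$U - \left(-109 + 4\right) 0 = -2211 - \left(-109 + 4\right) 0 = -2211 - \left(-105\right) 0 = -2211 - 0 = -2211 + 0 = -2211$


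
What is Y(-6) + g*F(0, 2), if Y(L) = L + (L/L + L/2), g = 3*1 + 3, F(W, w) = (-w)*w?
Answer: -32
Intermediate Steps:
F(W, w) = -w**2
g = 6 (g = 3 + 3 = 6)
Y(L) = 1 + 3*L/2 (Y(L) = L + (1 + L*(1/2)) = L + (1 + L/2) = 1 + 3*L/2)
Y(-6) + g*F(0, 2) = (1 + (3/2)*(-6)) + 6*(-1*2**2) = (1 - 9) + 6*(-1*4) = -8 + 6*(-4) = -8 - 24 = -32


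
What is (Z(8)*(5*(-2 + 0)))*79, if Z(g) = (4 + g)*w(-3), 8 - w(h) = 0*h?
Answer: -75840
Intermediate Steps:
w(h) = 8 (w(h) = 8 - 0*h = 8 - 1*0 = 8 + 0 = 8)
Z(g) = 32 + 8*g (Z(g) = (4 + g)*8 = 32 + 8*g)
(Z(8)*(5*(-2 + 0)))*79 = ((32 + 8*8)*(5*(-2 + 0)))*79 = ((32 + 64)*(5*(-2)))*79 = (96*(-10))*79 = -960*79 = -75840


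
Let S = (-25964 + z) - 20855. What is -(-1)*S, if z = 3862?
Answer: -42957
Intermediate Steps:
S = -42957 (S = (-25964 + 3862) - 20855 = -22102 - 20855 = -42957)
-(-1)*S = -(-1)*(-42957) = -1*42957 = -42957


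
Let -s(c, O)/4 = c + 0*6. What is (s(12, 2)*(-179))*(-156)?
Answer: -1340352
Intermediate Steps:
s(c, O) = -4*c (s(c, O) = -4*(c + 0*6) = -4*(c + 0) = -4*c)
(s(12, 2)*(-179))*(-156) = (-4*12*(-179))*(-156) = -48*(-179)*(-156) = 8592*(-156) = -1340352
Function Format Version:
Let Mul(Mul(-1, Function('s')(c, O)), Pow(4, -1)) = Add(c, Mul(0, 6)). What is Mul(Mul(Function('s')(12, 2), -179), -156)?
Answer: -1340352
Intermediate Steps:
Function('s')(c, O) = Mul(-4, c) (Function('s')(c, O) = Mul(-4, Add(c, Mul(0, 6))) = Mul(-4, Add(c, 0)) = Mul(-4, c))
Mul(Mul(Function('s')(12, 2), -179), -156) = Mul(Mul(Mul(-4, 12), -179), -156) = Mul(Mul(-48, -179), -156) = Mul(8592, -156) = -1340352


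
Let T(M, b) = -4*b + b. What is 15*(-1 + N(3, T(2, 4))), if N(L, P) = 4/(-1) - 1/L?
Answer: -80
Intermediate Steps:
T(M, b) = -3*b
N(L, P) = -4 - 1/L (N(L, P) = 4*(-1) - 1/L = -4 - 1/L)
15*(-1 + N(3, T(2, 4))) = 15*(-1 + (-4 - 1/3)) = 15*(-1 + (-4 - 1*⅓)) = 15*(-1 + (-4 - ⅓)) = 15*(-1 - 13/3) = 15*(-16/3) = -80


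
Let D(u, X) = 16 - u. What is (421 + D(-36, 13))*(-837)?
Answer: -395901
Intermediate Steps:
(421 + D(-36, 13))*(-837) = (421 + (16 - 1*(-36)))*(-837) = (421 + (16 + 36))*(-837) = (421 + 52)*(-837) = 473*(-837) = -395901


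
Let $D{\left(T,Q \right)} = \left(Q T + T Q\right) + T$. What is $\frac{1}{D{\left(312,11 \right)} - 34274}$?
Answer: $- \frac{1}{27098} \approx -3.6903 \cdot 10^{-5}$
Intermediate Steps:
$D{\left(T,Q \right)} = T + 2 Q T$ ($D{\left(T,Q \right)} = \left(Q T + Q T\right) + T = 2 Q T + T = T + 2 Q T$)
$\frac{1}{D{\left(312,11 \right)} - 34274} = \frac{1}{312 \left(1 + 2 \cdot 11\right) - 34274} = \frac{1}{312 \left(1 + 22\right) - 34274} = \frac{1}{312 \cdot 23 - 34274} = \frac{1}{7176 - 34274} = \frac{1}{-27098} = - \frac{1}{27098}$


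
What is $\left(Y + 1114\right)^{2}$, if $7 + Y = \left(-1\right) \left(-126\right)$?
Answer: $1520289$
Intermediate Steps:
$Y = 119$ ($Y = -7 - -126 = -7 + 126 = 119$)
$\left(Y + 1114\right)^{2} = \left(119 + 1114\right)^{2} = 1233^{2} = 1520289$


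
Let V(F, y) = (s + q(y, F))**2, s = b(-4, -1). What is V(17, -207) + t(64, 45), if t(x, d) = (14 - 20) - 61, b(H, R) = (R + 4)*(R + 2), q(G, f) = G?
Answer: 41549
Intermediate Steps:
b(H, R) = (2 + R)*(4 + R) (b(H, R) = (4 + R)*(2 + R) = (2 + R)*(4 + R))
t(x, d) = -67 (t(x, d) = -6 - 61 = -67)
s = 3 (s = 8 + (-1)**2 + 6*(-1) = 8 + 1 - 6 = 3)
V(F, y) = (3 + y)**2
V(17, -207) + t(64, 45) = (3 - 207)**2 - 67 = (-204)**2 - 67 = 41616 - 67 = 41549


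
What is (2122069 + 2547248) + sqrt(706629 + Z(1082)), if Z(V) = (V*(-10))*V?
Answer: 4669317 + I*sqrt(11000611) ≈ 4.6693e+6 + 3316.7*I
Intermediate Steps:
Z(V) = -10*V**2 (Z(V) = (-10*V)*V = -10*V**2)
(2122069 + 2547248) + sqrt(706629 + Z(1082)) = (2122069 + 2547248) + sqrt(706629 - 10*1082**2) = 4669317 + sqrt(706629 - 10*1170724) = 4669317 + sqrt(706629 - 11707240) = 4669317 + sqrt(-11000611) = 4669317 + I*sqrt(11000611)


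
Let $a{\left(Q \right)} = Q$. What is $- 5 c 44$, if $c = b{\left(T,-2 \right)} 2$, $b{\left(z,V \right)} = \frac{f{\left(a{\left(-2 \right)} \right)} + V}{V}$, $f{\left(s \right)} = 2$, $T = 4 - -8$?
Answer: $0$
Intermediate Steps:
$T = 12$ ($T = 4 + 8 = 12$)
$b{\left(z,V \right)} = \frac{2 + V}{V}$
$c = 0$ ($c = \frac{2 - 2}{-2} \cdot 2 = \left(- \frac{1}{2}\right) 0 \cdot 2 = 0 \cdot 2 = 0$)
$- 5 c 44 = \left(-5\right) 0 \cdot 44 = 0 \cdot 44 = 0$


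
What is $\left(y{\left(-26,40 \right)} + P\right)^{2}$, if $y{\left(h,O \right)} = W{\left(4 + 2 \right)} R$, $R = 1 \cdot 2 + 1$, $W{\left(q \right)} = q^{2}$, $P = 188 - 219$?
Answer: $5929$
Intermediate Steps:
$P = -31$
$R = 3$ ($R = 2 + 1 = 3$)
$y{\left(h,O \right)} = 108$ ($y{\left(h,O \right)} = \left(4 + 2\right)^{2} \cdot 3 = 6^{2} \cdot 3 = 36 \cdot 3 = 108$)
$\left(y{\left(-26,40 \right)} + P\right)^{2} = \left(108 - 31\right)^{2} = 77^{2} = 5929$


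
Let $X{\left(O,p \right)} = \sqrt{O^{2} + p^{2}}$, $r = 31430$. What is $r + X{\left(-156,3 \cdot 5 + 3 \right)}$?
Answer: $31430 + 6 \sqrt{685} \approx 31587.0$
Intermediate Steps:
$r + X{\left(-156,3 \cdot 5 + 3 \right)} = 31430 + \sqrt{\left(-156\right)^{2} + \left(3 \cdot 5 + 3\right)^{2}} = 31430 + \sqrt{24336 + \left(15 + 3\right)^{2}} = 31430 + \sqrt{24336 + 18^{2}} = 31430 + \sqrt{24336 + 324} = 31430 + \sqrt{24660} = 31430 + 6 \sqrt{685}$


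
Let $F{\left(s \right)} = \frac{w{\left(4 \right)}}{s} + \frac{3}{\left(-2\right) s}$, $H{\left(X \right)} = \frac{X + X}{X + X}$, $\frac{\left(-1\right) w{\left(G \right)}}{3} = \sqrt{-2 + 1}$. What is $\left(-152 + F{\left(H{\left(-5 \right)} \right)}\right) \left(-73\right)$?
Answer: $\frac{22411}{2} + 219 i \approx 11206.0 + 219.0 i$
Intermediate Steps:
$w{\left(G \right)} = - 3 i$ ($w{\left(G \right)} = - 3 \sqrt{-2 + 1} = - 3 \sqrt{-1} = - 3 i$)
$H{\left(X \right)} = 1$ ($H{\left(X \right)} = \frac{2 X}{2 X} = 2 X \frac{1}{2 X} = 1$)
$F{\left(s \right)} = - \frac{3}{2 s} - \frac{3 i}{s}$ ($F{\left(s \right)} = \frac{\left(-3\right) i}{s} + \frac{3}{\left(-2\right) s} = - \frac{3 i}{s} + 3 \left(- \frac{1}{2 s}\right) = - \frac{3 i}{s} - \frac{3}{2 s} = - \frac{3}{2 s} - \frac{3 i}{s}$)
$\left(-152 + F{\left(H{\left(-5 \right)} \right)}\right) \left(-73\right) = \left(-152 + \frac{3 \left(-1 - 2 i\right)}{2 \cdot 1}\right) \left(-73\right) = \left(-152 + \frac{3}{2} \cdot 1 \left(-1 - 2 i\right)\right) \left(-73\right) = \left(-152 - \left(\frac{3}{2} + 3 i\right)\right) \left(-73\right) = \left(- \frac{307}{2} - 3 i\right) \left(-73\right) = \frac{22411}{2} + 219 i$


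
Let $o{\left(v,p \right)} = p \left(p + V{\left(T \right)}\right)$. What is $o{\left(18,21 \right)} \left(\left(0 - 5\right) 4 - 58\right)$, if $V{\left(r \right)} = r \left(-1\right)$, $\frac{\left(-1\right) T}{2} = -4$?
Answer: $-21294$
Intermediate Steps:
$T = 8$ ($T = \left(-2\right) \left(-4\right) = 8$)
$V{\left(r \right)} = - r$
$o{\left(v,p \right)} = p \left(-8 + p\right)$ ($o{\left(v,p \right)} = p \left(p - 8\right) = p \left(-8 + p\right)$)
$o{\left(18,21 \right)} \left(\left(0 - 5\right) 4 - 58\right) = 21 \left(-8 + 21\right) \left(\left(0 - 5\right) 4 - 58\right) = 21 \cdot 13 \left(\left(-5\right) 4 - 58\right) = 273 \left(-20 - 58\right) = 273 \left(-78\right) = -21294$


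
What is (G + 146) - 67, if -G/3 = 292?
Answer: -797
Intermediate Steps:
G = -876 (G = -3*292 = -876)
(G + 146) - 67 = (-876 + 146) - 67 = -730 - 67 = -797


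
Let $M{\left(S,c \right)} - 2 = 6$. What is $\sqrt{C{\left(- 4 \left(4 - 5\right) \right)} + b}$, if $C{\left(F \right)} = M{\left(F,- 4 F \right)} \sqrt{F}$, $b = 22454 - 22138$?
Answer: $2 \sqrt{83} \approx 18.221$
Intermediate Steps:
$M{\left(S,c \right)} = 8$ ($M{\left(S,c \right)} = 2 + 6 = 8$)
$b = 316$ ($b = 22454 - 22138 = 316$)
$C{\left(F \right)} = 8 \sqrt{F}$
$\sqrt{C{\left(- 4 \left(4 - 5\right) \right)} + b} = \sqrt{8 \sqrt{- 4 \left(4 - 5\right)} + 316} = \sqrt{8 \sqrt{\left(-4\right) \left(-1\right)} + 316} = \sqrt{8 \sqrt{4} + 316} = \sqrt{8 \cdot 2 + 316} = \sqrt{16 + 316} = \sqrt{332} = 2 \sqrt{83}$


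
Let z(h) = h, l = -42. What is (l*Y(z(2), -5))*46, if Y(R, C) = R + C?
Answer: 5796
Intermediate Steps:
Y(R, C) = C + R
(l*Y(z(2), -5))*46 = -42*(-5 + 2)*46 = -42*(-3)*46 = 126*46 = 5796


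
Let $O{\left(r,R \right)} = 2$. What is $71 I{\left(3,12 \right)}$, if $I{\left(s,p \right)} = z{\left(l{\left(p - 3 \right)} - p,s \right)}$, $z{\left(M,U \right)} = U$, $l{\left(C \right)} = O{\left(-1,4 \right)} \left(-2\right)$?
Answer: $213$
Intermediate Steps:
$l{\left(C \right)} = -4$ ($l{\left(C \right)} = 2 \left(-2\right) = -4$)
$I{\left(s,p \right)} = s$
$71 I{\left(3,12 \right)} = 71 \cdot 3 = 213$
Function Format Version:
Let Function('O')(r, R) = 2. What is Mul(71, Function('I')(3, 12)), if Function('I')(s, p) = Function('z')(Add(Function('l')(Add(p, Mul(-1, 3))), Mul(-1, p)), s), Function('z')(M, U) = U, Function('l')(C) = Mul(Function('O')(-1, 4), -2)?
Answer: 213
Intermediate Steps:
Function('l')(C) = -4 (Function('l')(C) = Mul(2, -2) = -4)
Function('I')(s, p) = s
Mul(71, Function('I')(3, 12)) = Mul(71, 3) = 213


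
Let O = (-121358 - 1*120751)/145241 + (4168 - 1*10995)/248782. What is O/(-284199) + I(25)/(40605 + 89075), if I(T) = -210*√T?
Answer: -8831618409480065/1091550673403313672 ≈ -0.0080909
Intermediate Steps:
O = -1003670845/592349942 (O = (-121358 - 120751)*(1/145241) + (4168 - 10995)*(1/248782) = -242109*1/145241 - 6827*1/248782 = -3969/2381 - 6827/248782 = -1003670845/592349942 ≈ -1.6944)
O/(-284199) + I(25)/(40605 + 89075) = -1003670845/592349942/(-284199) + (-210*√25)/(40605 + 89075) = -1003670845/592349942*(-1/284199) - 210*5/129680 = 1003670845/168345261166458 - 1050*1/129680 = 1003670845/168345261166458 - 105/12968 = -8831618409480065/1091550673403313672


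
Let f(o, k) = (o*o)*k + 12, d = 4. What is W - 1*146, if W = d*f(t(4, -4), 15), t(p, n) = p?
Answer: 862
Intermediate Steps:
f(o, k) = 12 + k*o² (f(o, k) = o²*k + 12 = k*o² + 12 = 12 + k*o²)
W = 1008 (W = 4*(12 + 15*4²) = 4*(12 + 15*16) = 4*(12 + 240) = 4*252 = 1008)
W - 1*146 = 1008 - 1*146 = 1008 - 146 = 862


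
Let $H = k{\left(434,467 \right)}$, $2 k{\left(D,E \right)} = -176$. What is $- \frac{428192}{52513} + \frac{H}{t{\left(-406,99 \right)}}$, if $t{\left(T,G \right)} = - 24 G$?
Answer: $- \frac{11508671}{1417851} \approx -8.117$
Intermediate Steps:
$k{\left(D,E \right)} = -88$ ($k{\left(D,E \right)} = \frac{1}{2} \left(-176\right) = -88$)
$H = -88$
$- \frac{428192}{52513} + \frac{H}{t{\left(-406,99 \right)}} = - \frac{428192}{52513} - \frac{88}{\left(-24\right) 99} = \left(-428192\right) \frac{1}{52513} - \frac{88}{-2376} = - \frac{428192}{52513} - - \frac{1}{27} = - \frac{428192}{52513} + \frac{1}{27} = - \frac{11508671}{1417851}$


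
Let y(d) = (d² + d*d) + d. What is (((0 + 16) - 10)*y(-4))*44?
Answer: 7392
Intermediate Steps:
y(d) = d + 2*d² (y(d) = (d² + d²) + d = 2*d² + d = d + 2*d²)
(((0 + 16) - 10)*y(-4))*44 = (((0 + 16) - 10)*(-4*(1 + 2*(-4))))*44 = ((16 - 10)*(-4*(1 - 8)))*44 = (6*(-4*(-7)))*44 = (6*28)*44 = 168*44 = 7392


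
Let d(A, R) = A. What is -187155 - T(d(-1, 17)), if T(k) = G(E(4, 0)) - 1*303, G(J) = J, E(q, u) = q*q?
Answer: -186868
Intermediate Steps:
E(q, u) = q**2
T(k) = -287 (T(k) = 4**2 - 1*303 = 16 - 303 = -287)
-187155 - T(d(-1, 17)) = -187155 - 1*(-287) = -187155 + 287 = -186868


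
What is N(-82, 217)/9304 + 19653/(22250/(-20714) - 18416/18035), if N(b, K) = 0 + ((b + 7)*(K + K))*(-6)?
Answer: -8519530853705835/910335661162 ≈ -9358.7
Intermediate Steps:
N(b, K) = -12*K*(7 + b) (N(b, K) = 0 + ((7 + b)*(2*K))*(-6) = 0 + (2*K*(7 + b))*(-6) = 0 - 12*K*(7 + b) = -12*K*(7 + b))
N(-82, 217)/9304 + 19653/(22250/(-20714) - 18416/18035) = -12*217*(7 - 82)/9304 + 19653/(22250/(-20714) - 18416/18035) = -12*217*(-75)*(1/9304) + 19653/(22250*(-1/20714) - 18416*1/18035) = 195300*(1/9304) + 19653/(-11125/10357 - 18416/18035) = 48825/2326 + 19653/(-391373887/186788495) = 48825/2326 + 19653*(-186788495/391373887) = 48825/2326 - 3670954292235/391373887 = -8519530853705835/910335661162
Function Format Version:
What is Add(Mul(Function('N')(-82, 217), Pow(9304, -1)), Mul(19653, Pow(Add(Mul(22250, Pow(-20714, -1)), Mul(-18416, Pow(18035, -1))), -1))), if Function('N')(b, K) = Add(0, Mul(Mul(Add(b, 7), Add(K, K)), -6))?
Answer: Rational(-8519530853705835, 910335661162) ≈ -9358.7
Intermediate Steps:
Function('N')(b, K) = Mul(-12, K, Add(7, b)) (Function('N')(b, K) = Add(0, Mul(Mul(Add(7, b), Mul(2, K)), -6)) = Add(0, Mul(Mul(2, K, Add(7, b)), -6)) = Add(0, Mul(-12, K, Add(7, b))) = Mul(-12, K, Add(7, b)))
Add(Mul(Function('N')(-82, 217), Pow(9304, -1)), Mul(19653, Pow(Add(Mul(22250, Pow(-20714, -1)), Mul(-18416, Pow(18035, -1))), -1))) = Add(Mul(Mul(-12, 217, Add(7, -82)), Pow(9304, -1)), Mul(19653, Pow(Add(Mul(22250, Pow(-20714, -1)), Mul(-18416, Pow(18035, -1))), -1))) = Add(Mul(Mul(-12, 217, -75), Rational(1, 9304)), Mul(19653, Pow(Add(Mul(22250, Rational(-1, 20714)), Mul(-18416, Rational(1, 18035))), -1))) = Add(Mul(195300, Rational(1, 9304)), Mul(19653, Pow(Add(Rational(-11125, 10357), Rational(-18416, 18035)), -1))) = Add(Rational(48825, 2326), Mul(19653, Pow(Rational(-391373887, 186788495), -1))) = Add(Rational(48825, 2326), Mul(19653, Rational(-186788495, 391373887))) = Add(Rational(48825, 2326), Rational(-3670954292235, 391373887)) = Rational(-8519530853705835, 910335661162)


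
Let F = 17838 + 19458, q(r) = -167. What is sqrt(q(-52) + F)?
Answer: sqrt(37129) ≈ 192.69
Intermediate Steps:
F = 37296
sqrt(q(-52) + F) = sqrt(-167 + 37296) = sqrt(37129)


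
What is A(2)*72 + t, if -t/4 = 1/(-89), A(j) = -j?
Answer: -12812/89 ≈ -143.96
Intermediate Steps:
t = 4/89 (t = -4/(-89) = -4*(-1/89) = 4/89 ≈ 0.044944)
A(2)*72 + t = -1*2*72 + 4/89 = -2*72 + 4/89 = -144 + 4/89 = -12812/89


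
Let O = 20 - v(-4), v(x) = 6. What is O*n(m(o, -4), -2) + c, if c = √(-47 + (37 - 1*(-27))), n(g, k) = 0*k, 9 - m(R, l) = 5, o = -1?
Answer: √17 ≈ 4.1231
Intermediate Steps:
m(R, l) = 4 (m(R, l) = 9 - 1*5 = 9 - 5 = 4)
n(g, k) = 0
c = √17 (c = √(-47 + (37 + 27)) = √(-47 + 64) = √17 ≈ 4.1231)
O = 14 (O = 20 - 1*6 = 20 - 6 = 14)
O*n(m(o, -4), -2) + c = 14*0 + √17 = 0 + √17 = √17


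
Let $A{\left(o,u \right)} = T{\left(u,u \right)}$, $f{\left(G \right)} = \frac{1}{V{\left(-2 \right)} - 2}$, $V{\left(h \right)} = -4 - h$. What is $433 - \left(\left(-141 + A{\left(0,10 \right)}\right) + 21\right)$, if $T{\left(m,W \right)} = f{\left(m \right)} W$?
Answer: $\frac{1111}{2} \approx 555.5$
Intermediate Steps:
$f{\left(G \right)} = - \frac{1}{4}$ ($f{\left(G \right)} = \frac{1}{\left(-4 - -2\right) - 2} = \frac{1}{\left(-4 + 2\right) - 2} = \frac{1}{-2 - 2} = \frac{1}{-4} = - \frac{1}{4}$)
$T{\left(m,W \right)} = - \frac{W}{4}$
$A{\left(o,u \right)} = - \frac{u}{4}$
$433 - \left(\left(-141 + A{\left(0,10 \right)}\right) + 21\right) = 433 - \left(\left(-141 - \frac{5}{2}\right) + 21\right) = 433 - \left(- \frac{287}{2} + 21\right) = 433 - - \frac{245}{2} = 433 + \frac{245}{2} = \frac{1111}{2}$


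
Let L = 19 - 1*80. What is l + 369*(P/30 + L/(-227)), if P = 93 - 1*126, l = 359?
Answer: 118627/2270 ≈ 52.259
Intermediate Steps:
L = -61 (L = 19 - 80 = -61)
P = -33 (P = 93 - 126 = -33)
l + 369*(P/30 + L/(-227)) = 359 + 369*(-33/30 - 61/(-227)) = 359 + 369*(-33*1/30 - 61*(-1/227)) = 359 + 369*(-11/10 + 61/227) = 359 + 369*(-1887/2270) = 359 - 696303/2270 = 118627/2270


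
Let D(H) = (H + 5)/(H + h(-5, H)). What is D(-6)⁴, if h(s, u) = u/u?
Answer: 1/625 ≈ 0.0016000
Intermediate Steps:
h(s, u) = 1
D(H) = (5 + H)/(1 + H) (D(H) = (H + 5)/(H + 1) = (5 + H)/(1 + H))
D(-6)⁴ = ((5 - 6)/(1 - 6))⁴ = (-1/(-5))⁴ = (-⅕*(-1))⁴ = (⅕)⁴ = 1/625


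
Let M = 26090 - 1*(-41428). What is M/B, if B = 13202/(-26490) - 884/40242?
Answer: -5997908528370/46224337 ≈ -1.2976e+5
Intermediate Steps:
M = 67518 (M = 26090 + 41428 = 67518)
B = -46224337/88834215 (B = 13202*(-1/26490) - 884*1/40242 = -6601/13245 - 442/20121 = -46224337/88834215 ≈ -0.52034)
M/B = 67518/(-46224337/88834215) = 67518*(-88834215/46224337) = -5997908528370/46224337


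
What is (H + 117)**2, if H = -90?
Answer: 729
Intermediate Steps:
(H + 117)**2 = (-90 + 117)**2 = 27**2 = 729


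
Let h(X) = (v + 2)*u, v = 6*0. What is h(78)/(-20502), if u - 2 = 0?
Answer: -2/10251 ≈ -0.00019510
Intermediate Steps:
u = 2 (u = 2 + 0 = 2)
v = 0
h(X) = 4 (h(X) = (0 + 2)*2 = 2*2 = 4)
h(78)/(-20502) = 4/(-20502) = 4*(-1/20502) = -2/10251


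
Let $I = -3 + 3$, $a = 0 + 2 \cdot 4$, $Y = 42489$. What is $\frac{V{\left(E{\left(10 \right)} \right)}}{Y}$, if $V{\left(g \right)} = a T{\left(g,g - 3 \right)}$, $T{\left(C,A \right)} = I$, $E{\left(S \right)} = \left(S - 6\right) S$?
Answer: $0$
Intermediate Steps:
$E{\left(S \right)} = S \left(-6 + S\right)$ ($E{\left(S \right)} = \left(-6 + S\right) S = S \left(-6 + S\right)$)
$a = 8$ ($a = 0 + 8 = 8$)
$I = 0$
$T{\left(C,A \right)} = 0$
$V{\left(g \right)} = 0$ ($V{\left(g \right)} = 8 \cdot 0 = 0$)
$\frac{V{\left(E{\left(10 \right)} \right)}}{Y} = \frac{0}{42489} = 0 \cdot \frac{1}{42489} = 0$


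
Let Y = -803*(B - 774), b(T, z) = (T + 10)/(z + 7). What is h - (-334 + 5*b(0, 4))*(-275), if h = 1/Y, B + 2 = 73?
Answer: -51144515399/564509 ≈ -90600.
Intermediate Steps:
B = 71 (B = -2 + 73 = 71)
b(T, z) = (10 + T)/(7 + z)
Y = 564509 (Y = -803*(71 - 774) = -803*(-703) = 564509)
h = 1/564509 ≈ 1.7715e-6
h - (-334 + 5*b(0, 4))*(-275) = 1/564509 - (-334 + 5*((10 + 0)/(7 + 4)))*(-275) = 1/564509 - (-334 + 5*(10/11))*(-275) = 1/564509 - (-334 + 50/11)*(-275) = 1/564509 - (-3624)*(-275)/11 = 1/564509 - 1*90600 = 1/564509 - 90600 = -51144515399/564509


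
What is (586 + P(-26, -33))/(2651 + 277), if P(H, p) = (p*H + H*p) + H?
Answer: 569/732 ≈ 0.77732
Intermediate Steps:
P(H, p) = H + 2*H*p (P(H, p) = (H*p + H*p) + H = 2*H*p + H = H + 2*H*p)
(586 + P(-26, -33))/(2651 + 277) = (586 - 26*(1 + 2*(-33)))/(2651 + 277) = (586 - 26*(1 - 66))/2928 = (586 - 26*(-65))*(1/2928) = (586 + 1690)*(1/2928) = 2276*(1/2928) = 569/732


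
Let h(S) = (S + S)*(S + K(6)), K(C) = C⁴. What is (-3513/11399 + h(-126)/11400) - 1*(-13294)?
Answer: 14367797992/1082905 ≈ 13268.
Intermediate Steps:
h(S) = 2*S*(1296 + S) (h(S) = (S + S)*(S + 6⁴) = (2*S)*(S + 1296) = (2*S)*(1296 + S) = 2*S*(1296 + S))
(-3513/11399 + h(-126)/11400) - 1*(-13294) = (-3513/11399 + (2*(-126)*(1296 - 126))/11400) - 1*(-13294) = (-3513*1/11399 + (2*(-126)*1170)*(1/11400)) + 13294 = (-3513/11399 - 294840*1/11400) + 13294 = (-3513/11399 - 2457/95) + 13294 = -28341078/1082905 + 13294 = 14367797992/1082905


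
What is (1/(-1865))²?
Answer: 1/3478225 ≈ 2.8750e-7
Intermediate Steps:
(1/(-1865))² = (-1/1865)² = 1/3478225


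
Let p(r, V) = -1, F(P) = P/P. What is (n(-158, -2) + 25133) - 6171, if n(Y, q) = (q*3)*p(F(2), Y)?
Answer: 18968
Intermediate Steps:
F(P) = 1
n(Y, q) = -3*q (n(Y, q) = (q*3)*(-1) = (3*q)*(-1) = -3*q)
(n(-158, -2) + 25133) - 6171 = (-3*(-2) + 25133) - 6171 = (6 + 25133) - 6171 = 25139 - 6171 = 18968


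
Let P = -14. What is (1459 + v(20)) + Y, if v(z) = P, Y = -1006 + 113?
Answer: 552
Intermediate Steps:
Y = -893
v(z) = -14
(1459 + v(20)) + Y = (1459 - 14) - 893 = 1445 - 893 = 552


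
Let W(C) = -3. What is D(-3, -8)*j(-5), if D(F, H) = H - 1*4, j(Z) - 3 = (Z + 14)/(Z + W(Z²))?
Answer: -45/2 ≈ -22.500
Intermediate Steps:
j(Z) = 3 + (14 + Z)/(-3 + Z) (j(Z) = 3 + (Z + 14)/(Z - 3) = 3 + (14 + Z)/(-3 + Z))
D(F, H) = -4 + H (D(F, H) = H - 4 = -4 + H)
D(-3, -8)*j(-5) = (-4 - 8)*((5 + 4*(-5))/(-3 - 5)) = -12*(5 - 20)/(-8) = -(-3)*(-15)/2 = -12*15/8 = -45/2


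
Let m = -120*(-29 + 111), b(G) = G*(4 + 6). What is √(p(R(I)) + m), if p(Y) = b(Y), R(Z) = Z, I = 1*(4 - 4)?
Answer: 4*I*√615 ≈ 99.197*I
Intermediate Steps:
I = 0 (I = 1*0 = 0)
b(G) = 10*G (b(G) = G*10 = 10*G)
p(Y) = 10*Y
m = -9840 (m = -120*82 = -9840)
√(p(R(I)) + m) = √(10*0 - 9840) = √(0 - 9840) = √(-9840) = 4*I*√615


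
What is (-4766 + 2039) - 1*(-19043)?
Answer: 16316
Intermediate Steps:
(-4766 + 2039) - 1*(-19043) = -2727 + 19043 = 16316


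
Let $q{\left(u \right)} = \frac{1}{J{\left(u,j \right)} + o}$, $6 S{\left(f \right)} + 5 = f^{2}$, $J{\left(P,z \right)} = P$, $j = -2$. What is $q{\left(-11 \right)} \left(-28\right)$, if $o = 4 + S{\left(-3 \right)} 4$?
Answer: $\frac{84}{13} \approx 6.4615$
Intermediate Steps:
$S{\left(f \right)} = - \frac{5}{6} + \frac{f^{2}}{6}$
$o = \frac{20}{3}$ ($o = 4 + \left(- \frac{5}{6} + \frac{\left(-3\right)^{2}}{6}\right) 4 = 4 + \left(- \frac{5}{6} + \frac{1}{6} \cdot 9\right) 4 = 4 + \left(- \frac{5}{6} + \frac{3}{2}\right) 4 = 4 + \frac{2}{3} \cdot 4 = 4 + \frac{8}{3} = \frac{20}{3} \approx 6.6667$)
$q{\left(u \right)} = \frac{1}{\frac{20}{3} + u}$ ($q{\left(u \right)} = \frac{1}{u + \frac{20}{3}} = \frac{1}{\frac{20}{3} + u}$)
$q{\left(-11 \right)} \left(-28\right) = \frac{3}{20 + 3 \left(-11\right)} \left(-28\right) = \frac{3}{20 - 33} \left(-28\right) = \frac{3}{-13} \left(-28\right) = 3 \left(- \frac{1}{13}\right) \left(-28\right) = \left(- \frac{3}{13}\right) \left(-28\right) = \frac{84}{13}$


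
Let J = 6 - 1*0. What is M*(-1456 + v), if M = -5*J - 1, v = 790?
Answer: 20646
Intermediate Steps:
J = 6 (J = 6 + 0 = 6)
M = -31 (M = -5*6 - 1 = -30 - 1 = -31)
M*(-1456 + v) = -31*(-1456 + 790) = -31*(-666) = 20646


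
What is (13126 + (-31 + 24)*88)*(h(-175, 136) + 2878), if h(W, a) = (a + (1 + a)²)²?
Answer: 4471097806530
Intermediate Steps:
(13126 + (-31 + 24)*88)*(h(-175, 136) + 2878) = (13126 + (-31 + 24)*88)*((136 + (1 + 136)²)² + 2878) = (13126 - 7*88)*((136 + 137²)² + 2878) = (13126 - 616)*((136 + 18769)² + 2878) = 12510*(18905² + 2878) = 12510*(357399025 + 2878) = 12510*357401903 = 4471097806530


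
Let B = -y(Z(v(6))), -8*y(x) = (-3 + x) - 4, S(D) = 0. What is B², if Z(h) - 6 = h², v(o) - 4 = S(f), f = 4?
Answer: 225/64 ≈ 3.5156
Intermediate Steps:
v(o) = 4 (v(o) = 4 + 0 = 4)
Z(h) = 6 + h²
y(x) = 7/8 - x/8 (y(x) = -((-3 + x) - 4)/8 = -(-7 + x)/8 = 7/8 - x/8)
B = 15/8 (B = -(7/8 - (6 + 4²)/8) = -(7/8 - (6 + 16)/8) = -(7/8 - ⅛*22) = -(7/8 - 11/4) = -1*(-15/8) = 15/8 ≈ 1.8750)
B² = (15/8)² = 225/64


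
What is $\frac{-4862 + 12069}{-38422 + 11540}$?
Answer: $- \frac{7207}{26882} \approx -0.2681$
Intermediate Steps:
$\frac{-4862 + 12069}{-38422 + 11540} = \frac{7207}{-26882} = 7207 \left(- \frac{1}{26882}\right) = - \frac{7207}{26882}$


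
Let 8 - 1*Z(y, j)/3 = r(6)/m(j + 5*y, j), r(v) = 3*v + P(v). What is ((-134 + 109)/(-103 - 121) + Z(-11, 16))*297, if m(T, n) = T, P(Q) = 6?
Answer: 22449933/2912 ≈ 7709.5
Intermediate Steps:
r(v) = 6 + 3*v (r(v) = 3*v + 6 = 6 + 3*v)
Z(y, j) = 24 - 72/(j + 5*y) (Z(y, j) = 24 - 3*(6 + 3*6)/(j + 5*y) = 24 - 3*(6 + 18)/(j + 5*y) = 24 - 72/(j + 5*y))
((-134 + 109)/(-103 - 121) + Z(-11, 16))*297 = ((-134 + 109)/(-103 - 121) + (24 - 72/(16 + 5*(-11))))*297 = (-25/(-224) + (24 - 72/(16 - 55)))*297 = (-25*(-1/224) + (24 - 72/(-39)))*297 = (25/224 + (24 - 72*(-1/39)))*297 = (25/224 + (24 + 24/13))*297 = (25/224 + 336/13)*297 = (75589/2912)*297 = 22449933/2912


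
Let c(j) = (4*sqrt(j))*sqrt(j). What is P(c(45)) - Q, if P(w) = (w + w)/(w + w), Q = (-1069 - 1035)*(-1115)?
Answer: -2345959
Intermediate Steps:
Q = 2345960 (Q = -2104*(-1115) = 2345960)
c(j) = 4*j
P(w) = 1 (P(w) = (2*w)/((2*w)) = (2*w)*(1/(2*w)) = 1)
P(c(45)) - Q = 1 - 1*2345960 = 1 - 2345960 = -2345959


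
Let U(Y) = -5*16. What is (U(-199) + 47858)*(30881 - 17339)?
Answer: 647009676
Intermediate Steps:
U(Y) = -80
(U(-199) + 47858)*(30881 - 17339) = (-80 + 47858)*(30881 - 17339) = 47778*13542 = 647009676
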